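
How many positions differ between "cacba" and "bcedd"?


Comparing "cacba" and "bcedd" position by position:
  Position 0: 'c' vs 'b' => DIFFER
  Position 1: 'a' vs 'c' => DIFFER
  Position 2: 'c' vs 'e' => DIFFER
  Position 3: 'b' vs 'd' => DIFFER
  Position 4: 'a' vs 'd' => DIFFER
Positions that differ: 5

5


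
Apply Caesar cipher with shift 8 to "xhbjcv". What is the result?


Caesar cipher: shift "xhbjcv" by 8
  'x' (pos 23) + 8 = pos 5 = 'f'
  'h' (pos 7) + 8 = pos 15 = 'p'
  'b' (pos 1) + 8 = pos 9 = 'j'
  'j' (pos 9) + 8 = pos 17 = 'r'
  'c' (pos 2) + 8 = pos 10 = 'k'
  'v' (pos 21) + 8 = pos 3 = 'd'
Result: fpjrkd

fpjrkd


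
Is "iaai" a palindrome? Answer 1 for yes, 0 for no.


Input: iaai
Reversed: iaai
  Compare pos 0 ('i') with pos 3 ('i'): match
  Compare pos 1 ('a') with pos 2 ('a'): match
Result: palindrome

1


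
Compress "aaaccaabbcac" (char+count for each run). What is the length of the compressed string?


Input: aaaccaabbcac
Runs:
  'a' x 3 => "a3"
  'c' x 2 => "c2"
  'a' x 2 => "a2"
  'b' x 2 => "b2"
  'c' x 1 => "c1"
  'a' x 1 => "a1"
  'c' x 1 => "c1"
Compressed: "a3c2a2b2c1a1c1"
Compressed length: 14

14


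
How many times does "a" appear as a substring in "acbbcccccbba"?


Searching for "a" in "acbbcccccbba"
Scanning each position:
  Position 0: "a" => MATCH
  Position 1: "c" => no
  Position 2: "b" => no
  Position 3: "b" => no
  Position 4: "c" => no
  Position 5: "c" => no
  Position 6: "c" => no
  Position 7: "c" => no
  Position 8: "c" => no
  Position 9: "b" => no
  Position 10: "b" => no
  Position 11: "a" => MATCH
Total occurrences: 2

2


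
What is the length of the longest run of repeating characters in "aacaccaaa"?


Input: "aacaccaaa"
Scanning for longest run:
  Position 1 ('a'): continues run of 'a', length=2
  Position 2 ('c'): new char, reset run to 1
  Position 3 ('a'): new char, reset run to 1
  Position 4 ('c'): new char, reset run to 1
  Position 5 ('c'): continues run of 'c', length=2
  Position 6 ('a'): new char, reset run to 1
  Position 7 ('a'): continues run of 'a', length=2
  Position 8 ('a'): continues run of 'a', length=3
Longest run: 'a' with length 3

3


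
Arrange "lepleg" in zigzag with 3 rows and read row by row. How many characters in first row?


Zigzag "lepleg" into 3 rows:
Placing characters:
  'l' => row 0
  'e' => row 1
  'p' => row 2
  'l' => row 1
  'e' => row 0
  'g' => row 1
Rows:
  Row 0: "le"
  Row 1: "elg"
  Row 2: "p"
First row length: 2

2


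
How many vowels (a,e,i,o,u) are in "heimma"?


Input: heimma
Checking each character:
  'h' at position 0: consonant
  'e' at position 1: vowel (running total: 1)
  'i' at position 2: vowel (running total: 2)
  'm' at position 3: consonant
  'm' at position 4: consonant
  'a' at position 5: vowel (running total: 3)
Total vowels: 3

3


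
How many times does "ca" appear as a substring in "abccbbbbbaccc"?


Searching for "ca" in "abccbbbbbaccc"
Scanning each position:
  Position 0: "ab" => no
  Position 1: "bc" => no
  Position 2: "cc" => no
  Position 3: "cb" => no
  Position 4: "bb" => no
  Position 5: "bb" => no
  Position 6: "bb" => no
  Position 7: "bb" => no
  Position 8: "ba" => no
  Position 9: "ac" => no
  Position 10: "cc" => no
  Position 11: "cc" => no
Total occurrences: 0

0


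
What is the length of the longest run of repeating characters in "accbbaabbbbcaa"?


Input: "accbbaabbbbcaa"
Scanning for longest run:
  Position 1 ('c'): new char, reset run to 1
  Position 2 ('c'): continues run of 'c', length=2
  Position 3 ('b'): new char, reset run to 1
  Position 4 ('b'): continues run of 'b', length=2
  Position 5 ('a'): new char, reset run to 1
  Position 6 ('a'): continues run of 'a', length=2
  Position 7 ('b'): new char, reset run to 1
  Position 8 ('b'): continues run of 'b', length=2
  Position 9 ('b'): continues run of 'b', length=3
  Position 10 ('b'): continues run of 'b', length=4
  Position 11 ('c'): new char, reset run to 1
  Position 12 ('a'): new char, reset run to 1
  Position 13 ('a'): continues run of 'a', length=2
Longest run: 'b' with length 4

4


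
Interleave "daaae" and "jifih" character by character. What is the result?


Interleaving "daaae" and "jifih":
  Position 0: 'd' from first, 'j' from second => "dj"
  Position 1: 'a' from first, 'i' from second => "ai"
  Position 2: 'a' from first, 'f' from second => "af"
  Position 3: 'a' from first, 'i' from second => "ai"
  Position 4: 'e' from first, 'h' from second => "eh"
Result: djaiafaieh

djaiafaieh


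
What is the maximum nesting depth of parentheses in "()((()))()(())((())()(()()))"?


Input: "()((()))()(())((())()(()()))"
Tracking depth:
  Position 0 '(': depth becomes 1
  Position 1 ')': depth becomes 0
  Position 2 '(': depth becomes 1
  Position 3 '(': depth becomes 2
  Position 4 '(': depth becomes 3
  Position 5 ')': depth becomes 2
  Position 6 ')': depth becomes 1
  Position 7 ')': depth becomes 0
  Position 8 '(': depth becomes 1
  Position 9 ')': depth becomes 0
  Position 10 '(': depth becomes 1
  Position 11 '(': depth becomes 2
  Position 12 ')': depth becomes 1
  Position 13 ')': depth becomes 0
  Position 14 '(': depth becomes 1
  Position 15 '(': depth becomes 2
  Position 16 '(': depth becomes 3
  Position 17 ')': depth becomes 2
  Position 18 ')': depth becomes 1
  Position 19 '(': depth becomes 2
  Position 20 ')': depth becomes 1
  Position 21 '(': depth becomes 2
  Position 22 '(': depth becomes 3
  Position 23 ')': depth becomes 2
  Position 24 '(': depth becomes 3
  Position 25 ')': depth becomes 2
  Position 26 ')': depth becomes 1
  Position 27 ')': depth becomes 0
Maximum depth reached: 3

3


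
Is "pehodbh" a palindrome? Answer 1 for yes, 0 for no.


Input: pehodbh
Reversed: hbdohep
  Compare pos 0 ('p') with pos 6 ('h'): MISMATCH
  Compare pos 1 ('e') with pos 5 ('b'): MISMATCH
  Compare pos 2 ('h') with pos 4 ('d'): MISMATCH
Result: not a palindrome

0


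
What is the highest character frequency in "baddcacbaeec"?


Input: baddcacbaeec
Character counts:
  'a': 3
  'b': 2
  'c': 3
  'd': 2
  'e': 2
Maximum frequency: 3

3


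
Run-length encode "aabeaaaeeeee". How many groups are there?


Input: aabeaaaeeeee
Scanning for consecutive runs:
  Group 1: 'a' x 2 (positions 0-1)
  Group 2: 'b' x 1 (positions 2-2)
  Group 3: 'e' x 1 (positions 3-3)
  Group 4: 'a' x 3 (positions 4-6)
  Group 5: 'e' x 5 (positions 7-11)
Total groups: 5

5


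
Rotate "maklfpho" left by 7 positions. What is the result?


Input: "maklfpho", rotate left by 7
First 7 characters: "maklfph"
Remaining characters: "o"
Concatenate remaining + first: "o" + "maklfph" = "omaklfph"

omaklfph


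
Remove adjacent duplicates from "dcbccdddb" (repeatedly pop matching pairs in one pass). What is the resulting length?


Input: dcbccdddb
Stack-based adjacent duplicate removal:
  Read 'd': push. Stack: d
  Read 'c': push. Stack: dc
  Read 'b': push. Stack: dcb
  Read 'c': push. Stack: dcbc
  Read 'c': matches stack top 'c' => pop. Stack: dcb
  Read 'd': push. Stack: dcbd
  Read 'd': matches stack top 'd' => pop. Stack: dcb
  Read 'd': push. Stack: dcbd
  Read 'b': push. Stack: dcbdb
Final stack: "dcbdb" (length 5)

5


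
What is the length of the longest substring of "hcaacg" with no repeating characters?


Input: "hcaacg"
Sliding window (track last position of each char):
  Position 0 ('h'): window [0,0] length 1 -- new best
  Position 1 ('c'): window [0,1] length 2 -- new best
  Position 2 ('a'): window [0,2] length 3 -- new best
  Position 3 ('a'): repeat (last at 2), move window start to 3
  Position 3 ('a'): window [3,3] length 1
  Position 4 ('c'): window [3,4] length 2
  Position 5 ('g'): window [3,5] length 3
Longest substring with no repeats: "hca" with length 3

3


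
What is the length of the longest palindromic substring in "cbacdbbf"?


Input: "cbacdbbf"
Checking substrings for palindromes:
  [5:7] "bb" (len 2) => palindrome
Longest palindromic substring: "bb" with length 2

2


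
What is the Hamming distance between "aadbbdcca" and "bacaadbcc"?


Comparing "aadbbdcca" and "bacaadbcc" position by position:
  Position 0: 'a' vs 'b' => differ
  Position 1: 'a' vs 'a' => same
  Position 2: 'd' vs 'c' => differ
  Position 3: 'b' vs 'a' => differ
  Position 4: 'b' vs 'a' => differ
  Position 5: 'd' vs 'd' => same
  Position 6: 'c' vs 'b' => differ
  Position 7: 'c' vs 'c' => same
  Position 8: 'a' vs 'c' => differ
Total differences (Hamming distance): 6

6


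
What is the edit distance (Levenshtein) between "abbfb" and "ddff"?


Computing edit distance: "abbfb" -> "ddff"
DP table:
           d    d    f    f
      0    1    2    3    4
  a   1    1    2    3    4
  b   2    2    2    3    4
  b   3    3    3    3    4
  f   4    4    4    3    3
  b   5    5    5    4    4
Edit distance = dp[5][4] = 4

4


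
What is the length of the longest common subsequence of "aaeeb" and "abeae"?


LCS of "aaeeb" and "abeae"
DP table:
           a    b    e    a    e
      0    0    0    0    0    0
  a   0    1    1    1    1    1
  a   0    1    1    1    2    2
  e   0    1    1    2    2    3
  e   0    1    1    2    2    3
  b   0    1    2    2    2    3
LCS length = dp[5][5] = 3

3


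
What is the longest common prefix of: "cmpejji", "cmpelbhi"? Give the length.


Words: cmpejji, cmpelbhi
  Position 0: all 'c' => match
  Position 1: all 'm' => match
  Position 2: all 'p' => match
  Position 3: all 'e' => match
  Position 4: ('j', 'l') => mismatch, stop
LCP = "cmpe" (length 4)

4


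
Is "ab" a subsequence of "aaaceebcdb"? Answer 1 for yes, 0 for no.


Check if "ab" is a subsequence of "aaaceebcdb"
Greedy scan:
  Position 0 ('a'): matches sub[0] = 'a'
  Position 1 ('a'): no match needed
  Position 2 ('a'): no match needed
  Position 3 ('c'): no match needed
  Position 4 ('e'): no match needed
  Position 5 ('e'): no match needed
  Position 6 ('b'): matches sub[1] = 'b'
  Position 7 ('c'): no match needed
  Position 8 ('d'): no match needed
  Position 9 ('b'): no match needed
All 2 characters matched => is a subsequence

1


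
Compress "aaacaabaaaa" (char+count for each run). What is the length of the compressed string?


Input: aaacaabaaaa
Runs:
  'a' x 3 => "a3"
  'c' x 1 => "c1"
  'a' x 2 => "a2"
  'b' x 1 => "b1"
  'a' x 4 => "a4"
Compressed: "a3c1a2b1a4"
Compressed length: 10

10


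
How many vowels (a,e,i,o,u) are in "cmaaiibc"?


Input: cmaaiibc
Checking each character:
  'c' at position 0: consonant
  'm' at position 1: consonant
  'a' at position 2: vowel (running total: 1)
  'a' at position 3: vowel (running total: 2)
  'i' at position 4: vowel (running total: 3)
  'i' at position 5: vowel (running total: 4)
  'b' at position 6: consonant
  'c' at position 7: consonant
Total vowels: 4

4


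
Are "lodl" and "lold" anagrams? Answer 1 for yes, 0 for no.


Strings: "lodl", "lold"
Sorted first:  dllo
Sorted second: dllo
Sorted forms match => anagrams

1


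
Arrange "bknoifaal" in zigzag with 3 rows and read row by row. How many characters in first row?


Zigzag "bknoifaal" into 3 rows:
Placing characters:
  'b' => row 0
  'k' => row 1
  'n' => row 2
  'o' => row 1
  'i' => row 0
  'f' => row 1
  'a' => row 2
  'a' => row 1
  'l' => row 0
Rows:
  Row 0: "bil"
  Row 1: "kofa"
  Row 2: "na"
First row length: 3

3


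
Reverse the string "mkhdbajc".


Input: mkhdbajc
Reading characters right to left:
  Position 7: 'c'
  Position 6: 'j'
  Position 5: 'a'
  Position 4: 'b'
  Position 3: 'd'
  Position 2: 'h'
  Position 1: 'k'
  Position 0: 'm'
Reversed: cjabdhkm

cjabdhkm


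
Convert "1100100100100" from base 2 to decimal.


Input: "1100100100100" in base 2
Positional expansion:
  Digit '1' (value 1) x 2^12 = 4096
  Digit '1' (value 1) x 2^11 = 2048
  Digit '0' (value 0) x 2^10 = 0
  Digit '0' (value 0) x 2^9 = 0
  Digit '1' (value 1) x 2^8 = 256
  Digit '0' (value 0) x 2^7 = 0
  Digit '0' (value 0) x 2^6 = 0
  Digit '1' (value 1) x 2^5 = 32
  Digit '0' (value 0) x 2^4 = 0
  Digit '0' (value 0) x 2^3 = 0
  Digit '1' (value 1) x 2^2 = 4
  Digit '0' (value 0) x 2^1 = 0
  Digit '0' (value 0) x 2^0 = 0
Sum = 6436

6436


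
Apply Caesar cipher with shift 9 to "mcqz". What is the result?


Caesar cipher: shift "mcqz" by 9
  'm' (pos 12) + 9 = pos 21 = 'v'
  'c' (pos 2) + 9 = pos 11 = 'l'
  'q' (pos 16) + 9 = pos 25 = 'z'
  'z' (pos 25) + 9 = pos 8 = 'i'
Result: vlzi

vlzi


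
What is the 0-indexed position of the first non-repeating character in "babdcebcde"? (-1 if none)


Input: babdcebcde
Character frequencies:
  'a': 1
  'b': 3
  'c': 2
  'd': 2
  'e': 2
Scanning left to right for freq == 1:
  Position 0 ('b'): freq=3, skip
  Position 1 ('a'): unique! => answer = 1

1


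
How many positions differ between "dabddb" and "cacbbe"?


Comparing "dabddb" and "cacbbe" position by position:
  Position 0: 'd' vs 'c' => DIFFER
  Position 1: 'a' vs 'a' => same
  Position 2: 'b' vs 'c' => DIFFER
  Position 3: 'd' vs 'b' => DIFFER
  Position 4: 'd' vs 'b' => DIFFER
  Position 5: 'b' vs 'e' => DIFFER
Positions that differ: 5

5


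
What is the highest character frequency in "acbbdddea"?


Input: acbbdddea
Character counts:
  'a': 2
  'b': 2
  'c': 1
  'd': 3
  'e': 1
Maximum frequency: 3

3


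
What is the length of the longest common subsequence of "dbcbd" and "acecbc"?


LCS of "dbcbd" and "acecbc"
DP table:
           a    c    e    c    b    c
      0    0    0    0    0    0    0
  d   0    0    0    0    0    0    0
  b   0    0    0    0    0    1    1
  c   0    0    1    1    1    1    2
  b   0    0    1    1    1    2    2
  d   0    0    1    1    1    2    2
LCS length = dp[5][6] = 2

2


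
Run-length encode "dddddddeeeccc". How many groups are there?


Input: dddddddeeeccc
Scanning for consecutive runs:
  Group 1: 'd' x 7 (positions 0-6)
  Group 2: 'e' x 3 (positions 7-9)
  Group 3: 'c' x 3 (positions 10-12)
Total groups: 3

3


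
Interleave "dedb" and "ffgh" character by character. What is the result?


Interleaving "dedb" and "ffgh":
  Position 0: 'd' from first, 'f' from second => "df"
  Position 1: 'e' from first, 'f' from second => "ef"
  Position 2: 'd' from first, 'g' from second => "dg"
  Position 3: 'b' from first, 'h' from second => "bh"
Result: dfefdgbh

dfefdgbh


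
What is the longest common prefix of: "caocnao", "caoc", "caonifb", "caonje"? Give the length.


Words: caocnao, caoc, caonifb, caonje
  Position 0: all 'c' => match
  Position 1: all 'a' => match
  Position 2: all 'o' => match
  Position 3: ('c', 'c', 'n', 'n') => mismatch, stop
LCP = "cao" (length 3)

3


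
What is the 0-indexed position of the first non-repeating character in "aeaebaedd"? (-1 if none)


Input: aeaebaedd
Character frequencies:
  'a': 3
  'b': 1
  'd': 2
  'e': 3
Scanning left to right for freq == 1:
  Position 0 ('a'): freq=3, skip
  Position 1 ('e'): freq=3, skip
  Position 2 ('a'): freq=3, skip
  Position 3 ('e'): freq=3, skip
  Position 4 ('b'): unique! => answer = 4

4


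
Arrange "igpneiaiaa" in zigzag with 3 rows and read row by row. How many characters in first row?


Zigzag "igpneiaiaa" into 3 rows:
Placing characters:
  'i' => row 0
  'g' => row 1
  'p' => row 2
  'n' => row 1
  'e' => row 0
  'i' => row 1
  'a' => row 2
  'i' => row 1
  'a' => row 0
  'a' => row 1
Rows:
  Row 0: "iea"
  Row 1: "gniia"
  Row 2: "pa"
First row length: 3

3


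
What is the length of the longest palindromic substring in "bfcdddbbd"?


Input: "bfcdddbbd"
Checking substrings for palindromes:
  [5:9] "dbbd" (len 4) => palindrome
  [3:6] "ddd" (len 3) => palindrome
  [3:5] "dd" (len 2) => palindrome
  [4:6] "dd" (len 2) => palindrome
  [6:8] "bb" (len 2) => palindrome
Longest palindromic substring: "dbbd" with length 4

4


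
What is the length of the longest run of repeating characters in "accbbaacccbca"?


Input: "accbbaacccbca"
Scanning for longest run:
  Position 1 ('c'): new char, reset run to 1
  Position 2 ('c'): continues run of 'c', length=2
  Position 3 ('b'): new char, reset run to 1
  Position 4 ('b'): continues run of 'b', length=2
  Position 5 ('a'): new char, reset run to 1
  Position 6 ('a'): continues run of 'a', length=2
  Position 7 ('c'): new char, reset run to 1
  Position 8 ('c'): continues run of 'c', length=2
  Position 9 ('c'): continues run of 'c', length=3
  Position 10 ('b'): new char, reset run to 1
  Position 11 ('c'): new char, reset run to 1
  Position 12 ('a'): new char, reset run to 1
Longest run: 'c' with length 3

3


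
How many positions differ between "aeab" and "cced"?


Comparing "aeab" and "cced" position by position:
  Position 0: 'a' vs 'c' => DIFFER
  Position 1: 'e' vs 'c' => DIFFER
  Position 2: 'a' vs 'e' => DIFFER
  Position 3: 'b' vs 'd' => DIFFER
Positions that differ: 4

4


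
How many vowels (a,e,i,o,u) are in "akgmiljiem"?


Input: akgmiljiem
Checking each character:
  'a' at position 0: vowel (running total: 1)
  'k' at position 1: consonant
  'g' at position 2: consonant
  'm' at position 3: consonant
  'i' at position 4: vowel (running total: 2)
  'l' at position 5: consonant
  'j' at position 6: consonant
  'i' at position 7: vowel (running total: 3)
  'e' at position 8: vowel (running total: 4)
  'm' at position 9: consonant
Total vowels: 4

4


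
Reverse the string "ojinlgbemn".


Input: ojinlgbemn
Reading characters right to left:
  Position 9: 'n'
  Position 8: 'm'
  Position 7: 'e'
  Position 6: 'b'
  Position 5: 'g'
  Position 4: 'l'
  Position 3: 'n'
  Position 2: 'i'
  Position 1: 'j'
  Position 0: 'o'
Reversed: nmebglnijo

nmebglnijo


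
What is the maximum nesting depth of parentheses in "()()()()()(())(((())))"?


Input: "()()()()()(())(((())))"
Tracking depth:
  Position 0 '(': depth becomes 1
  Position 1 ')': depth becomes 0
  Position 2 '(': depth becomes 1
  Position 3 ')': depth becomes 0
  Position 4 '(': depth becomes 1
  Position 5 ')': depth becomes 0
  Position 6 '(': depth becomes 1
  Position 7 ')': depth becomes 0
  Position 8 '(': depth becomes 1
  Position 9 ')': depth becomes 0
  Position 10 '(': depth becomes 1
  Position 11 '(': depth becomes 2
  Position 12 ')': depth becomes 1
  Position 13 ')': depth becomes 0
  Position 14 '(': depth becomes 1
  Position 15 '(': depth becomes 2
  Position 16 '(': depth becomes 3
  Position 17 '(': depth becomes 4
  Position 18 ')': depth becomes 3
  Position 19 ')': depth becomes 2
  Position 20 ')': depth becomes 1
  Position 21 ')': depth becomes 0
Maximum depth reached: 4

4


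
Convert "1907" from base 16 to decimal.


Input: "1907" in base 16
Positional expansion:
  Digit '1' (value 1) x 16^3 = 4096
  Digit '9' (value 9) x 16^2 = 2304
  Digit '0' (value 0) x 16^1 = 0
  Digit '7' (value 7) x 16^0 = 7
Sum = 6407

6407


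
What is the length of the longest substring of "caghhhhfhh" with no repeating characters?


Input: "caghhhhfhh"
Sliding window (track last position of each char):
  Position 0 ('c'): window [0,0] length 1 -- new best
  Position 1 ('a'): window [0,1] length 2 -- new best
  Position 2 ('g'): window [0,2] length 3 -- new best
  Position 3 ('h'): window [0,3] length 4 -- new best
  Position 4 ('h'): repeat (last at 3), move window start to 4
  Position 4 ('h'): window [4,4] length 1
  Position 5 ('h'): repeat (last at 4), move window start to 5
  Position 5 ('h'): window [5,5] length 1
  Position 6 ('h'): repeat (last at 5), move window start to 6
  Position 6 ('h'): window [6,6] length 1
  Position 7 ('f'): window [6,7] length 2
  Position 8 ('h'): repeat (last at 6), move window start to 7
  Position 8 ('h'): window [7,8] length 2
  Position 9 ('h'): repeat (last at 8), move window start to 9
  Position 9 ('h'): window [9,9] length 1
Longest substring with no repeats: "cagh" with length 4

4


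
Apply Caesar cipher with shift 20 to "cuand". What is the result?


Caesar cipher: shift "cuand" by 20
  'c' (pos 2) + 20 = pos 22 = 'w'
  'u' (pos 20) + 20 = pos 14 = 'o'
  'a' (pos 0) + 20 = pos 20 = 'u'
  'n' (pos 13) + 20 = pos 7 = 'h'
  'd' (pos 3) + 20 = pos 23 = 'x'
Result: wouhx

wouhx


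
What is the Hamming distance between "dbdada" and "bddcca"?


Comparing "dbdada" and "bddcca" position by position:
  Position 0: 'd' vs 'b' => differ
  Position 1: 'b' vs 'd' => differ
  Position 2: 'd' vs 'd' => same
  Position 3: 'a' vs 'c' => differ
  Position 4: 'd' vs 'c' => differ
  Position 5: 'a' vs 'a' => same
Total differences (Hamming distance): 4

4


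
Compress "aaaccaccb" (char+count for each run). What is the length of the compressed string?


Input: aaaccaccb
Runs:
  'a' x 3 => "a3"
  'c' x 2 => "c2"
  'a' x 1 => "a1"
  'c' x 2 => "c2"
  'b' x 1 => "b1"
Compressed: "a3c2a1c2b1"
Compressed length: 10

10


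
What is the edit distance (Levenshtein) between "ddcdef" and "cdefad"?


Computing edit distance: "ddcdef" -> "cdefad"
DP table:
           c    d    e    f    a    d
      0    1    2    3    4    5    6
  d   1    1    1    2    3    4    5
  d   2    2    1    2    3    4    4
  c   3    2    2    2    3    4    5
  d   4    3    2    3    3    4    4
  e   5    4    3    2    3    4    5
  f   6    5    4    3    2    3    4
Edit distance = dp[6][6] = 4

4


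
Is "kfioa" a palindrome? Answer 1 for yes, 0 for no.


Input: kfioa
Reversed: aoifk
  Compare pos 0 ('k') with pos 4 ('a'): MISMATCH
  Compare pos 1 ('f') with pos 3 ('o'): MISMATCH
Result: not a palindrome

0


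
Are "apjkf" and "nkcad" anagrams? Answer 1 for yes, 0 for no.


Strings: "apjkf", "nkcad"
Sorted first:  afjkp
Sorted second: acdkn
Differ at position 1: 'f' vs 'c' => not anagrams

0


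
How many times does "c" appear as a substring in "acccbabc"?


Searching for "c" in "acccbabc"
Scanning each position:
  Position 0: "a" => no
  Position 1: "c" => MATCH
  Position 2: "c" => MATCH
  Position 3: "c" => MATCH
  Position 4: "b" => no
  Position 5: "a" => no
  Position 6: "b" => no
  Position 7: "c" => MATCH
Total occurrences: 4

4


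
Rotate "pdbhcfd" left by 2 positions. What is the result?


Input: "pdbhcfd", rotate left by 2
First 2 characters: "pd"
Remaining characters: "bhcfd"
Concatenate remaining + first: "bhcfd" + "pd" = "bhcfdpd"

bhcfdpd


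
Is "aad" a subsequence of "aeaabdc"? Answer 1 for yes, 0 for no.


Check if "aad" is a subsequence of "aeaabdc"
Greedy scan:
  Position 0 ('a'): matches sub[0] = 'a'
  Position 1 ('e'): no match needed
  Position 2 ('a'): matches sub[1] = 'a'
  Position 3 ('a'): no match needed
  Position 4 ('b'): no match needed
  Position 5 ('d'): matches sub[2] = 'd'
  Position 6 ('c'): no match needed
All 3 characters matched => is a subsequence

1


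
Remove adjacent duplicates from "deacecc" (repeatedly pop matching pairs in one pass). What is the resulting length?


Input: deacecc
Stack-based adjacent duplicate removal:
  Read 'd': push. Stack: d
  Read 'e': push. Stack: de
  Read 'a': push. Stack: dea
  Read 'c': push. Stack: deac
  Read 'e': push. Stack: deace
  Read 'c': push. Stack: deacec
  Read 'c': matches stack top 'c' => pop. Stack: deace
Final stack: "deace" (length 5)

5


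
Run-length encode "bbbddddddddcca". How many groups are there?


Input: bbbddddddddcca
Scanning for consecutive runs:
  Group 1: 'b' x 3 (positions 0-2)
  Group 2: 'd' x 8 (positions 3-10)
  Group 3: 'c' x 2 (positions 11-12)
  Group 4: 'a' x 1 (positions 13-13)
Total groups: 4

4


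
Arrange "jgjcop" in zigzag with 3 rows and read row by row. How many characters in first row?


Zigzag "jgjcop" into 3 rows:
Placing characters:
  'j' => row 0
  'g' => row 1
  'j' => row 2
  'c' => row 1
  'o' => row 0
  'p' => row 1
Rows:
  Row 0: "jo"
  Row 1: "gcp"
  Row 2: "j"
First row length: 2

2


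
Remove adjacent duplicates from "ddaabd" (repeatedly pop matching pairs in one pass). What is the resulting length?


Input: ddaabd
Stack-based adjacent duplicate removal:
  Read 'd': push. Stack: d
  Read 'd': matches stack top 'd' => pop. Stack: (empty)
  Read 'a': push. Stack: a
  Read 'a': matches stack top 'a' => pop. Stack: (empty)
  Read 'b': push. Stack: b
  Read 'd': push. Stack: bd
Final stack: "bd" (length 2)

2


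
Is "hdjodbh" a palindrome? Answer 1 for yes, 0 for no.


Input: hdjodbh
Reversed: hbdojdh
  Compare pos 0 ('h') with pos 6 ('h'): match
  Compare pos 1 ('d') with pos 5 ('b'): MISMATCH
  Compare pos 2 ('j') with pos 4 ('d'): MISMATCH
Result: not a palindrome

0


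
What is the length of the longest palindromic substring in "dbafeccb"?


Input: "dbafeccb"
Checking substrings for palindromes:
  [5:7] "cc" (len 2) => palindrome
Longest palindromic substring: "cc" with length 2

2


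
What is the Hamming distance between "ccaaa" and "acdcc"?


Comparing "ccaaa" and "acdcc" position by position:
  Position 0: 'c' vs 'a' => differ
  Position 1: 'c' vs 'c' => same
  Position 2: 'a' vs 'd' => differ
  Position 3: 'a' vs 'c' => differ
  Position 4: 'a' vs 'c' => differ
Total differences (Hamming distance): 4

4


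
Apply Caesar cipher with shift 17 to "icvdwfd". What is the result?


Caesar cipher: shift "icvdwfd" by 17
  'i' (pos 8) + 17 = pos 25 = 'z'
  'c' (pos 2) + 17 = pos 19 = 't'
  'v' (pos 21) + 17 = pos 12 = 'm'
  'd' (pos 3) + 17 = pos 20 = 'u'
  'w' (pos 22) + 17 = pos 13 = 'n'
  'f' (pos 5) + 17 = pos 22 = 'w'
  'd' (pos 3) + 17 = pos 20 = 'u'
Result: ztmunwu

ztmunwu


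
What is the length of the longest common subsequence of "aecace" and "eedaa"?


LCS of "aecace" and "eedaa"
DP table:
           e    e    d    a    a
      0    0    0    0    0    0
  a   0    0    0    0    1    1
  e   0    1    1    1    1    1
  c   0    1    1    1    1    1
  a   0    1    1    1    2    2
  c   0    1    1    1    2    2
  e   0    1    2    2    2    2
LCS length = dp[6][5] = 2

2


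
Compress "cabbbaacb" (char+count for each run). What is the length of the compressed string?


Input: cabbbaacb
Runs:
  'c' x 1 => "c1"
  'a' x 1 => "a1"
  'b' x 3 => "b3"
  'a' x 2 => "a2"
  'c' x 1 => "c1"
  'b' x 1 => "b1"
Compressed: "c1a1b3a2c1b1"
Compressed length: 12

12


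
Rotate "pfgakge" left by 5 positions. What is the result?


Input: "pfgakge", rotate left by 5
First 5 characters: "pfgak"
Remaining characters: "ge"
Concatenate remaining + first: "ge" + "pfgak" = "gepfgak"

gepfgak


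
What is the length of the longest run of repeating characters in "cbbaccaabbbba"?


Input: "cbbaccaabbbba"
Scanning for longest run:
  Position 1 ('b'): new char, reset run to 1
  Position 2 ('b'): continues run of 'b', length=2
  Position 3 ('a'): new char, reset run to 1
  Position 4 ('c'): new char, reset run to 1
  Position 5 ('c'): continues run of 'c', length=2
  Position 6 ('a'): new char, reset run to 1
  Position 7 ('a'): continues run of 'a', length=2
  Position 8 ('b'): new char, reset run to 1
  Position 9 ('b'): continues run of 'b', length=2
  Position 10 ('b'): continues run of 'b', length=3
  Position 11 ('b'): continues run of 'b', length=4
  Position 12 ('a'): new char, reset run to 1
Longest run: 'b' with length 4

4


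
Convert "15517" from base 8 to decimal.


Input: "15517" in base 8
Positional expansion:
  Digit '1' (value 1) x 8^4 = 4096
  Digit '5' (value 5) x 8^3 = 2560
  Digit '5' (value 5) x 8^2 = 320
  Digit '1' (value 1) x 8^1 = 8
  Digit '7' (value 7) x 8^0 = 7
Sum = 6991

6991


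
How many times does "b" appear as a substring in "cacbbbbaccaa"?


Searching for "b" in "cacbbbbaccaa"
Scanning each position:
  Position 0: "c" => no
  Position 1: "a" => no
  Position 2: "c" => no
  Position 3: "b" => MATCH
  Position 4: "b" => MATCH
  Position 5: "b" => MATCH
  Position 6: "b" => MATCH
  Position 7: "a" => no
  Position 8: "c" => no
  Position 9: "c" => no
  Position 10: "a" => no
  Position 11: "a" => no
Total occurrences: 4

4


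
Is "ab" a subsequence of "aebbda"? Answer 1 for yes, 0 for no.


Check if "ab" is a subsequence of "aebbda"
Greedy scan:
  Position 0 ('a'): matches sub[0] = 'a'
  Position 1 ('e'): no match needed
  Position 2 ('b'): matches sub[1] = 'b'
  Position 3 ('b'): no match needed
  Position 4 ('d'): no match needed
  Position 5 ('a'): no match needed
All 2 characters matched => is a subsequence

1


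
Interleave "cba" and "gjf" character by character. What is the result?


Interleaving "cba" and "gjf":
  Position 0: 'c' from first, 'g' from second => "cg"
  Position 1: 'b' from first, 'j' from second => "bj"
  Position 2: 'a' from first, 'f' from second => "af"
Result: cgbjaf

cgbjaf


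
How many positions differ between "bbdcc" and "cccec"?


Comparing "bbdcc" and "cccec" position by position:
  Position 0: 'b' vs 'c' => DIFFER
  Position 1: 'b' vs 'c' => DIFFER
  Position 2: 'd' vs 'c' => DIFFER
  Position 3: 'c' vs 'e' => DIFFER
  Position 4: 'c' vs 'c' => same
Positions that differ: 4

4


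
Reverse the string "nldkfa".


Input: nldkfa
Reading characters right to left:
  Position 5: 'a'
  Position 4: 'f'
  Position 3: 'k'
  Position 2: 'd'
  Position 1: 'l'
  Position 0: 'n'
Reversed: afkdln

afkdln


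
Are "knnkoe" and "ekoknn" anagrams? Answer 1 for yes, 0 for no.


Strings: "knnkoe", "ekoknn"
Sorted first:  ekknno
Sorted second: ekknno
Sorted forms match => anagrams

1


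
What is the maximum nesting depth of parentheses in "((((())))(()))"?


Input: "((((())))(()))"
Tracking depth:
  Position 0 '(': depth becomes 1
  Position 1 '(': depth becomes 2
  Position 2 '(': depth becomes 3
  Position 3 '(': depth becomes 4
  Position 4 '(': depth becomes 5
  Position 5 ')': depth becomes 4
  Position 6 ')': depth becomes 3
  Position 7 ')': depth becomes 2
  Position 8 ')': depth becomes 1
  Position 9 '(': depth becomes 2
  Position 10 '(': depth becomes 3
  Position 11 ')': depth becomes 2
  Position 12 ')': depth becomes 1
  Position 13 ')': depth becomes 0
Maximum depth reached: 5

5


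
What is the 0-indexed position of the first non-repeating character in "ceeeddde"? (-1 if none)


Input: ceeeddde
Character frequencies:
  'c': 1
  'd': 3
  'e': 4
Scanning left to right for freq == 1:
  Position 0 ('c'): unique! => answer = 0

0


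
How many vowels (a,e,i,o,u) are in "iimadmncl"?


Input: iimadmncl
Checking each character:
  'i' at position 0: vowel (running total: 1)
  'i' at position 1: vowel (running total: 2)
  'm' at position 2: consonant
  'a' at position 3: vowel (running total: 3)
  'd' at position 4: consonant
  'm' at position 5: consonant
  'n' at position 6: consonant
  'c' at position 7: consonant
  'l' at position 8: consonant
Total vowels: 3

3


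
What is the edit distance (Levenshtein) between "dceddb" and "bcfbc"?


Computing edit distance: "dceddb" -> "bcfbc"
DP table:
           b    c    f    b    c
      0    1    2    3    4    5
  d   1    1    2    3    4    5
  c   2    2    1    2    3    4
  e   3    3    2    2    3    4
  d   4    4    3    3    3    4
  d   5    5    4    4    4    4
  b   6    5    5    5    4    5
Edit distance = dp[6][5] = 5

5


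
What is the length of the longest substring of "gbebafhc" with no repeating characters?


Input: "gbebafhc"
Sliding window (track last position of each char):
  Position 0 ('g'): window [0,0] length 1 -- new best
  Position 1 ('b'): window [0,1] length 2 -- new best
  Position 2 ('e'): window [0,2] length 3 -- new best
  Position 3 ('b'): repeat (last at 1), move window start to 2
  Position 3 ('b'): window [2,3] length 2
  Position 4 ('a'): window [2,4] length 3
  Position 5 ('f'): window [2,5] length 4 -- new best
  Position 6 ('h'): window [2,6] length 5 -- new best
  Position 7 ('c'): window [2,7] length 6 -- new best
Longest substring with no repeats: "ebafhc" with length 6

6


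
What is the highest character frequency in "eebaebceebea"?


Input: eebaebceebea
Character counts:
  'a': 2
  'b': 3
  'c': 1
  'e': 6
Maximum frequency: 6

6


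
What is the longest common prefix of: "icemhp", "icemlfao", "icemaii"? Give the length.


Words: icemhp, icemlfao, icemaii
  Position 0: all 'i' => match
  Position 1: all 'c' => match
  Position 2: all 'e' => match
  Position 3: all 'm' => match
  Position 4: ('h', 'l', 'a') => mismatch, stop
LCP = "icem" (length 4)

4


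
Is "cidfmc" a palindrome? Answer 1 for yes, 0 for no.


Input: cidfmc
Reversed: cmfdic
  Compare pos 0 ('c') with pos 5 ('c'): match
  Compare pos 1 ('i') with pos 4 ('m'): MISMATCH
  Compare pos 2 ('d') with pos 3 ('f'): MISMATCH
Result: not a palindrome

0


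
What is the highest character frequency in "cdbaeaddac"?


Input: cdbaeaddac
Character counts:
  'a': 3
  'b': 1
  'c': 2
  'd': 3
  'e': 1
Maximum frequency: 3

3


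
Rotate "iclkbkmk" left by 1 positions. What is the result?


Input: "iclkbkmk", rotate left by 1
First 1 characters: "i"
Remaining characters: "clkbkmk"
Concatenate remaining + first: "clkbkmk" + "i" = "clkbkmki"

clkbkmki


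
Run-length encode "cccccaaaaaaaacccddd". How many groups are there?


Input: cccccaaaaaaaacccddd
Scanning for consecutive runs:
  Group 1: 'c' x 5 (positions 0-4)
  Group 2: 'a' x 8 (positions 5-12)
  Group 3: 'c' x 3 (positions 13-15)
  Group 4: 'd' x 3 (positions 16-18)
Total groups: 4

4


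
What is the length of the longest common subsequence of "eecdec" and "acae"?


LCS of "eecdec" and "acae"
DP table:
           a    c    a    e
      0    0    0    0    0
  e   0    0    0    0    1
  e   0    0    0    0    1
  c   0    0    1    1    1
  d   0    0    1    1    1
  e   0    0    1    1    2
  c   0    0    1    1    2
LCS length = dp[6][4] = 2

2


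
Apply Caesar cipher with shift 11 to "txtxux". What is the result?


Caesar cipher: shift "txtxux" by 11
  't' (pos 19) + 11 = pos 4 = 'e'
  'x' (pos 23) + 11 = pos 8 = 'i'
  't' (pos 19) + 11 = pos 4 = 'e'
  'x' (pos 23) + 11 = pos 8 = 'i'
  'u' (pos 20) + 11 = pos 5 = 'f'
  'x' (pos 23) + 11 = pos 8 = 'i'
Result: eieifi

eieifi


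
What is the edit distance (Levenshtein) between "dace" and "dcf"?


Computing edit distance: "dace" -> "dcf"
DP table:
           d    c    f
      0    1    2    3
  d   1    0    1    2
  a   2    1    1    2
  c   3    2    1    2
  e   4    3    2    2
Edit distance = dp[4][3] = 2

2


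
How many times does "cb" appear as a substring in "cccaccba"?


Searching for "cb" in "cccaccba"
Scanning each position:
  Position 0: "cc" => no
  Position 1: "cc" => no
  Position 2: "ca" => no
  Position 3: "ac" => no
  Position 4: "cc" => no
  Position 5: "cb" => MATCH
  Position 6: "ba" => no
Total occurrences: 1

1


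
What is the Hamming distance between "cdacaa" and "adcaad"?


Comparing "cdacaa" and "adcaad" position by position:
  Position 0: 'c' vs 'a' => differ
  Position 1: 'd' vs 'd' => same
  Position 2: 'a' vs 'c' => differ
  Position 3: 'c' vs 'a' => differ
  Position 4: 'a' vs 'a' => same
  Position 5: 'a' vs 'd' => differ
Total differences (Hamming distance): 4

4


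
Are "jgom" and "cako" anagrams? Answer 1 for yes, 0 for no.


Strings: "jgom", "cako"
Sorted first:  gjmo
Sorted second: acko
Differ at position 0: 'g' vs 'a' => not anagrams

0


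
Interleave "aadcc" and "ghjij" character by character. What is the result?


Interleaving "aadcc" and "ghjij":
  Position 0: 'a' from first, 'g' from second => "ag"
  Position 1: 'a' from first, 'h' from second => "ah"
  Position 2: 'd' from first, 'j' from second => "dj"
  Position 3: 'c' from first, 'i' from second => "ci"
  Position 4: 'c' from first, 'j' from second => "cj"
Result: agahdjcicj

agahdjcicj


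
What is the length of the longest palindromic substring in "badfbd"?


Input: "badfbd"
Checking substrings for palindromes:
  No multi-char palindromic substrings found
Longest palindromic substring: "b" with length 1

1


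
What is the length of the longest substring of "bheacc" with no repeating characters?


Input: "bheacc"
Sliding window (track last position of each char):
  Position 0 ('b'): window [0,0] length 1 -- new best
  Position 1 ('h'): window [0,1] length 2 -- new best
  Position 2 ('e'): window [0,2] length 3 -- new best
  Position 3 ('a'): window [0,3] length 4 -- new best
  Position 4 ('c'): window [0,4] length 5 -- new best
  Position 5 ('c'): repeat (last at 4), move window start to 5
  Position 5 ('c'): window [5,5] length 1
Longest substring with no repeats: "bheac" with length 5

5


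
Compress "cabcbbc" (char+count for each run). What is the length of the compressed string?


Input: cabcbbc
Runs:
  'c' x 1 => "c1"
  'a' x 1 => "a1"
  'b' x 1 => "b1"
  'c' x 1 => "c1"
  'b' x 2 => "b2"
  'c' x 1 => "c1"
Compressed: "c1a1b1c1b2c1"
Compressed length: 12

12


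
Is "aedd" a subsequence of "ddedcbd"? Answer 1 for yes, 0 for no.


Check if "aedd" is a subsequence of "ddedcbd"
Greedy scan:
  Position 0 ('d'): no match needed
  Position 1 ('d'): no match needed
  Position 2 ('e'): no match needed
  Position 3 ('d'): no match needed
  Position 4 ('c'): no match needed
  Position 5 ('b'): no match needed
  Position 6 ('d'): no match needed
Only matched 0/4 characters => not a subsequence

0


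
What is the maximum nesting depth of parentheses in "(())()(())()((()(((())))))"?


Input: "(())()(())()((()(((())))))"
Tracking depth:
  Position 0 '(': depth becomes 1
  Position 1 '(': depth becomes 2
  Position 2 ')': depth becomes 1
  Position 3 ')': depth becomes 0
  Position 4 '(': depth becomes 1
  Position 5 ')': depth becomes 0
  Position 6 '(': depth becomes 1
  Position 7 '(': depth becomes 2
  Position 8 ')': depth becomes 1
  Position 9 ')': depth becomes 0
  Position 10 '(': depth becomes 1
  Position 11 ')': depth becomes 0
  Position 12 '(': depth becomes 1
  Position 13 '(': depth becomes 2
  Position 14 '(': depth becomes 3
  Position 15 ')': depth becomes 2
  Position 16 '(': depth becomes 3
  Position 17 '(': depth becomes 4
  Position 18 '(': depth becomes 5
  Position 19 '(': depth becomes 6
  Position 20 ')': depth becomes 5
  Position 21 ')': depth becomes 4
  Position 22 ')': depth becomes 3
  Position 23 ')': depth becomes 2
  Position 24 ')': depth becomes 1
  Position 25 ')': depth becomes 0
Maximum depth reached: 6

6


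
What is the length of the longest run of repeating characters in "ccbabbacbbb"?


Input: "ccbabbacbbb"
Scanning for longest run:
  Position 1 ('c'): continues run of 'c', length=2
  Position 2 ('b'): new char, reset run to 1
  Position 3 ('a'): new char, reset run to 1
  Position 4 ('b'): new char, reset run to 1
  Position 5 ('b'): continues run of 'b', length=2
  Position 6 ('a'): new char, reset run to 1
  Position 7 ('c'): new char, reset run to 1
  Position 8 ('b'): new char, reset run to 1
  Position 9 ('b'): continues run of 'b', length=2
  Position 10 ('b'): continues run of 'b', length=3
Longest run: 'b' with length 3

3


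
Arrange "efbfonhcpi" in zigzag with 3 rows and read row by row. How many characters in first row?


Zigzag "efbfonhcpi" into 3 rows:
Placing characters:
  'e' => row 0
  'f' => row 1
  'b' => row 2
  'f' => row 1
  'o' => row 0
  'n' => row 1
  'h' => row 2
  'c' => row 1
  'p' => row 0
  'i' => row 1
Rows:
  Row 0: "eop"
  Row 1: "ffnci"
  Row 2: "bh"
First row length: 3

3


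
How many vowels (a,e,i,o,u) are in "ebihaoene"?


Input: ebihaoene
Checking each character:
  'e' at position 0: vowel (running total: 1)
  'b' at position 1: consonant
  'i' at position 2: vowel (running total: 2)
  'h' at position 3: consonant
  'a' at position 4: vowel (running total: 3)
  'o' at position 5: vowel (running total: 4)
  'e' at position 6: vowel (running total: 5)
  'n' at position 7: consonant
  'e' at position 8: vowel (running total: 6)
Total vowels: 6

6


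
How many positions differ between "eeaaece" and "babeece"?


Comparing "eeaaece" and "babeece" position by position:
  Position 0: 'e' vs 'b' => DIFFER
  Position 1: 'e' vs 'a' => DIFFER
  Position 2: 'a' vs 'b' => DIFFER
  Position 3: 'a' vs 'e' => DIFFER
  Position 4: 'e' vs 'e' => same
  Position 5: 'c' vs 'c' => same
  Position 6: 'e' vs 'e' => same
Positions that differ: 4

4
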